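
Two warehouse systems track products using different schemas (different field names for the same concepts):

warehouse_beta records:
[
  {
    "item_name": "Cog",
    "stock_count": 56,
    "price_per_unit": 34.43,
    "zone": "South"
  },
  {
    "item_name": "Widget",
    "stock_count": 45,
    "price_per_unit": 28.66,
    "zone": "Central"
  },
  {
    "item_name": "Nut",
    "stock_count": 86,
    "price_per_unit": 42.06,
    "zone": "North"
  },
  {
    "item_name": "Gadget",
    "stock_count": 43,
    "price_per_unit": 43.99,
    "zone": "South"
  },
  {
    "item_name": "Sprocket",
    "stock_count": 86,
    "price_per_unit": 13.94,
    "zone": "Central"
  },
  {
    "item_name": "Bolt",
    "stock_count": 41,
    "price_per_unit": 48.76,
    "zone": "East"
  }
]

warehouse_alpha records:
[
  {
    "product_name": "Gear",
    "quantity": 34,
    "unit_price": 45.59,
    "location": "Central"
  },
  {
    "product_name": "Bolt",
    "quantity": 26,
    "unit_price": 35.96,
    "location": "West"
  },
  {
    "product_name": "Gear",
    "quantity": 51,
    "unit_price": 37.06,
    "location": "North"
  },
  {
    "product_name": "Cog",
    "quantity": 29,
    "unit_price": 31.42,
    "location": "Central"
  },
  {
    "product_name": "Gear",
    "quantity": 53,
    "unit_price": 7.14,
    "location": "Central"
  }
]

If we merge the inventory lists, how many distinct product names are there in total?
7

Schema mapping: "item_name" (warehouse_beta) = "product_name" (warehouse_alpha) = product name

Products in warehouse_beta: ['Bolt', 'Cog', 'Gadget', 'Nut', 'Sprocket', 'Widget']
Products in warehouse_alpha: ['Bolt', 'Cog', 'Gear']

Union (unique products): ['Bolt', 'Cog', 'Gadget', 'Gear', 'Nut', 'Sprocket', 'Widget']
Count: 7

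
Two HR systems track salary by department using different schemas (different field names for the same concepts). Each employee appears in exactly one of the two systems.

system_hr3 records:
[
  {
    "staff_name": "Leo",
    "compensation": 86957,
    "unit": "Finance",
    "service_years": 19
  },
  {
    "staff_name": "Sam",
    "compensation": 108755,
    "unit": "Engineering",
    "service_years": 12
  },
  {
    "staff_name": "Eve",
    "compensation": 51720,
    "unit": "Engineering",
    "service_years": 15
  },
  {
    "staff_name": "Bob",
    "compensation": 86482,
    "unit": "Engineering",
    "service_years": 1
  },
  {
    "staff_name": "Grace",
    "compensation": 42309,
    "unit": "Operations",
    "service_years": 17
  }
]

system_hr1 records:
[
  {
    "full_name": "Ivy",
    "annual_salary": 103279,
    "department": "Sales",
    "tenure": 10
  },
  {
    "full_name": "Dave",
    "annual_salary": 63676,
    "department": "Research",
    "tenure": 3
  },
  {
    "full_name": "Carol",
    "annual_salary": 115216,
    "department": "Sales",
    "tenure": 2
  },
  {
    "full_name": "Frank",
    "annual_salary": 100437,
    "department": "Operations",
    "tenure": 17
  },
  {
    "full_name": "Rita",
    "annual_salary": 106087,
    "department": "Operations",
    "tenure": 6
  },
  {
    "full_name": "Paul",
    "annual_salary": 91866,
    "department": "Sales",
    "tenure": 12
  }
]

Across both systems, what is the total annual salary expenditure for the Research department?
63676

Schema mappings:
- "unit" (system_hr3) = "department" (system_hr1) = department
- "compensation" (system_hr3) = "annual_salary" (system_hr1) = salary

Research salaries from system_hr3: 0
Research salaries from system_hr1: 63676

Total: 0 + 63676 = 63676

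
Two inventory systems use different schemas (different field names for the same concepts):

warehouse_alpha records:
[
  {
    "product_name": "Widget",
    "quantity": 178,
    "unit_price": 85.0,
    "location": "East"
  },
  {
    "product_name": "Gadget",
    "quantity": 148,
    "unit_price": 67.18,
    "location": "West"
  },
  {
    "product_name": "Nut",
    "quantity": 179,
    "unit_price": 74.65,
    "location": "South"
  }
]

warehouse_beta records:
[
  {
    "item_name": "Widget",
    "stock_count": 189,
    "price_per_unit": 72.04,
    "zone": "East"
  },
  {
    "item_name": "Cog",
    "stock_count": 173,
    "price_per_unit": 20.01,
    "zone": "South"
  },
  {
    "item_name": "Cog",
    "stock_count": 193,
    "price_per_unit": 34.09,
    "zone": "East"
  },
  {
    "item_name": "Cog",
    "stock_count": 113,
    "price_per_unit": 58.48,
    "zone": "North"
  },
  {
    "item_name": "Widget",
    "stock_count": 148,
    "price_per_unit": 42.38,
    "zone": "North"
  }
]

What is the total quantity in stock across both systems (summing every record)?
1321

To reconcile these schemas, identify the field holding the quantity in stock in each system:
1. In warehouse_alpha it is "quantity"
2. In warehouse_beta it is "stock_count"

From warehouse_alpha: 178 + 148 + 179 = 505
From warehouse_beta: 189 + 173 + 193 + 113 + 148 = 816

Total: 505 + 816 = 1321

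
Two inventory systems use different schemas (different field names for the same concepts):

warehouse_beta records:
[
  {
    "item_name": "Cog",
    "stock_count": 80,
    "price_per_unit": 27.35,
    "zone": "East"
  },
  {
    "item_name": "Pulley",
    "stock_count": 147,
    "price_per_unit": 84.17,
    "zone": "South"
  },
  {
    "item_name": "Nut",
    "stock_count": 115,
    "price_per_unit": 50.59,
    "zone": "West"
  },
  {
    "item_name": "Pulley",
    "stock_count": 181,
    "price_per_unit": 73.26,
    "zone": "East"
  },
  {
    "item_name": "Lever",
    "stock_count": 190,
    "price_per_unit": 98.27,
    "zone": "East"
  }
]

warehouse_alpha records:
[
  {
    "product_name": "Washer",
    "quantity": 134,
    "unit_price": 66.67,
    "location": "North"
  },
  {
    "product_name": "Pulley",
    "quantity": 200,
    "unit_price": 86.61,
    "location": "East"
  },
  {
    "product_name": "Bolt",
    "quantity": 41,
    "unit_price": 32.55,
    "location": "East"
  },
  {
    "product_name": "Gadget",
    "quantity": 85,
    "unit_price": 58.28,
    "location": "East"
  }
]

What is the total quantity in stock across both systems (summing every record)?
1173

To reconcile these schemas, identify the field holding the quantity in stock in each system:
1. In warehouse_beta it is "stock_count"
2. In warehouse_alpha it is "quantity"

From warehouse_beta: 80 + 147 + 115 + 181 + 190 = 713
From warehouse_alpha: 134 + 200 + 41 + 85 = 460

Total: 713 + 460 = 1173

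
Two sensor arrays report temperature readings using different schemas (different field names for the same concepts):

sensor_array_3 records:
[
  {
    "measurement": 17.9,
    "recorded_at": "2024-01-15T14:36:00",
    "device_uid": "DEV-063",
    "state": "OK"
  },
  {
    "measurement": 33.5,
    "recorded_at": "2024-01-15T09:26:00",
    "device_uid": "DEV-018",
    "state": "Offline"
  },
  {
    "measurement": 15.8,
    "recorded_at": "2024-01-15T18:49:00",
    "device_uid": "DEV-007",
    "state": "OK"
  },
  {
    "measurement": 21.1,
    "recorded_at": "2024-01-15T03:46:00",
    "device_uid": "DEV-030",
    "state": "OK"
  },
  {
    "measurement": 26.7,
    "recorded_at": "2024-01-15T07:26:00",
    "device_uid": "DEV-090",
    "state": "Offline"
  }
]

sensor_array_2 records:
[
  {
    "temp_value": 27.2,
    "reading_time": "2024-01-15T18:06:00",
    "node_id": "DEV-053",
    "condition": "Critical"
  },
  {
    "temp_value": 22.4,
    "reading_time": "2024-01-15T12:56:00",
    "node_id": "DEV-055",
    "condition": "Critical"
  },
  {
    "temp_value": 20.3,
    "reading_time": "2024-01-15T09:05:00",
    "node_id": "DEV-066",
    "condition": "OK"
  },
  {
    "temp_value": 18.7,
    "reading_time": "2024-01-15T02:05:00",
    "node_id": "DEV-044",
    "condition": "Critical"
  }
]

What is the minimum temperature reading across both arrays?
15.8

Schema mapping: "measurement" (sensor_array_3) = "temp_value" (sensor_array_2) = temperature reading

Minimum in sensor_array_3: 15.8
Minimum in sensor_array_2: 18.7

Overall minimum: min(15.8, 18.7) = 15.8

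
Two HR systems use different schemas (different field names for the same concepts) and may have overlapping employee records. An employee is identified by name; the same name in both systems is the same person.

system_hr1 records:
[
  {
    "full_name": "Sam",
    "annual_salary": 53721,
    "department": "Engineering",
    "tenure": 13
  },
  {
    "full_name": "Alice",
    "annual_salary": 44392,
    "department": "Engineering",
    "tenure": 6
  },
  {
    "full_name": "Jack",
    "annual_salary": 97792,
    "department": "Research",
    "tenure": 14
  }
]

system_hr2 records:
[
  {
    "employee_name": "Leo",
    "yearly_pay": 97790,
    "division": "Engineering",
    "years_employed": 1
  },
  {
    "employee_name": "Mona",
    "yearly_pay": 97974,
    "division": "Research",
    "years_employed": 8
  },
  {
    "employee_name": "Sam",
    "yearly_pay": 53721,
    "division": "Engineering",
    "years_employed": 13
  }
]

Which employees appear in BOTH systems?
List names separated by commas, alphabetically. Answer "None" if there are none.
Sam

Schema mapping: "full_name" (system_hr1) = "employee_name" (system_hr2) = employee name

Names in system_hr1: ['Alice', 'Jack', 'Sam']
Names in system_hr2: ['Leo', 'Mona', 'Sam']

Intersection: ['Sam']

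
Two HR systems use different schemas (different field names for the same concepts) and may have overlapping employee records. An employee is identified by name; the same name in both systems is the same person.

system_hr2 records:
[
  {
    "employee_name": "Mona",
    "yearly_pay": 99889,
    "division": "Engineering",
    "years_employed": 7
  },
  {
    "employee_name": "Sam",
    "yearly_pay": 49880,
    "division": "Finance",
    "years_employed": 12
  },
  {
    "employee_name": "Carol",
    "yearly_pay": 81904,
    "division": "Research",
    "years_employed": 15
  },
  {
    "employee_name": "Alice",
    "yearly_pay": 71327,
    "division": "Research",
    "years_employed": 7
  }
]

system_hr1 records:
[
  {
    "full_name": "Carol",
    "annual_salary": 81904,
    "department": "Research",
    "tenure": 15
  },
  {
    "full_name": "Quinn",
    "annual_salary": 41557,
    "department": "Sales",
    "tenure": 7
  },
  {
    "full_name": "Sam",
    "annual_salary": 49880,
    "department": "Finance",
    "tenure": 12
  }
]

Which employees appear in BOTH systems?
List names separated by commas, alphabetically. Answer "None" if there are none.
Carol, Sam

Schema mapping: "employee_name" (system_hr2) = "full_name" (system_hr1) = employee name

Names in system_hr2: ['Alice', 'Carol', 'Mona', 'Sam']
Names in system_hr1: ['Carol', 'Quinn', 'Sam']

Intersection: ['Carol', 'Sam']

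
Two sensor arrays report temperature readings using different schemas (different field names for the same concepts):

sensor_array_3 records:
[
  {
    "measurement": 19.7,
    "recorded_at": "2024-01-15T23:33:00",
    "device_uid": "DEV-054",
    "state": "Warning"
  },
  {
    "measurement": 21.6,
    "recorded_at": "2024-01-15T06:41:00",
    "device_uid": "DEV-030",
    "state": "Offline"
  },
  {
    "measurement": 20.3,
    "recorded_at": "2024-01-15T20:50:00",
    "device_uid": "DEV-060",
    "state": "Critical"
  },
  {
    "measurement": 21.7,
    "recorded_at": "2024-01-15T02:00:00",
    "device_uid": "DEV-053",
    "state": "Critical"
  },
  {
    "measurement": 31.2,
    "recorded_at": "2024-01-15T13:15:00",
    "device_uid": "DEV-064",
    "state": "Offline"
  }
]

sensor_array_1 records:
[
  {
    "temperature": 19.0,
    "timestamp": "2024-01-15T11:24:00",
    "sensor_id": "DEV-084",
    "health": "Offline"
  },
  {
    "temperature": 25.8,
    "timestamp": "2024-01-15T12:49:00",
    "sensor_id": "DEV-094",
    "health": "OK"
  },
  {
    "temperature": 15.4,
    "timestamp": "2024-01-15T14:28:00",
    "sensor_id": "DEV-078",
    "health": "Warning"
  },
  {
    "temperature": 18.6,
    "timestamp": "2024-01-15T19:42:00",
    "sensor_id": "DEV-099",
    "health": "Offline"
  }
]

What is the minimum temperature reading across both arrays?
15.4

Schema mapping: "measurement" (sensor_array_3) = "temperature" (sensor_array_1) = temperature reading

Minimum in sensor_array_3: 19.7
Minimum in sensor_array_1: 15.4

Overall minimum: min(19.7, 15.4) = 15.4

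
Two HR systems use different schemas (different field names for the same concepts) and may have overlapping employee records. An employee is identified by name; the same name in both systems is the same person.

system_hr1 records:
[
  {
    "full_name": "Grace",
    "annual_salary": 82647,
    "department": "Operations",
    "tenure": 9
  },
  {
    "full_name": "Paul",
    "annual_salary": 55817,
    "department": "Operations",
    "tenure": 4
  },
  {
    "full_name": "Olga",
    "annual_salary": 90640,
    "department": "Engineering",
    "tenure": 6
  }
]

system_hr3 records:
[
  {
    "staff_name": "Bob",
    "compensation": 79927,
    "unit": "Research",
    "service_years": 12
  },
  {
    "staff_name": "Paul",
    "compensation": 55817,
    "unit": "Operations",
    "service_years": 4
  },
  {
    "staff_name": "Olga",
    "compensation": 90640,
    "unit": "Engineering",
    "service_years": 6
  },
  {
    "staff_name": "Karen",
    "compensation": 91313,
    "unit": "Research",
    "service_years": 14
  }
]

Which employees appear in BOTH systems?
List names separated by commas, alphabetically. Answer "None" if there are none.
Olga, Paul

Schema mapping: "full_name" (system_hr1) = "staff_name" (system_hr3) = employee name

Names in system_hr1: ['Grace', 'Olga', 'Paul']
Names in system_hr3: ['Bob', 'Karen', 'Olga', 'Paul']

Intersection: ['Olga', 'Paul']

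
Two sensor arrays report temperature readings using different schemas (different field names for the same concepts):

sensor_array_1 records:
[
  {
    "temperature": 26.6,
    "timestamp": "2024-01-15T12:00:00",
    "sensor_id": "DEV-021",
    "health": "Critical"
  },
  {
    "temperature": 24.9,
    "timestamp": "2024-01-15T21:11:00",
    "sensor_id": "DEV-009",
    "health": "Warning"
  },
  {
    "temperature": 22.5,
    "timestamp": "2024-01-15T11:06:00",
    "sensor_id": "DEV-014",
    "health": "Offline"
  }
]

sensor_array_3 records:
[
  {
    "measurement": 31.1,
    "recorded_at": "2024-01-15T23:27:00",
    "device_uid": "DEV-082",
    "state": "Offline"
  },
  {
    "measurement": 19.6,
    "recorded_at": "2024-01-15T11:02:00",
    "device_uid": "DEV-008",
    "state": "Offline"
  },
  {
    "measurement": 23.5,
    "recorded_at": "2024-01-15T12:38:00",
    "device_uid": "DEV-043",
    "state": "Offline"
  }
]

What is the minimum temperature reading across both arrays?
19.6

Schema mapping: "temperature" (sensor_array_1) = "measurement" (sensor_array_3) = temperature reading

Minimum in sensor_array_1: 22.5
Minimum in sensor_array_3: 19.6

Overall minimum: min(22.5, 19.6) = 19.6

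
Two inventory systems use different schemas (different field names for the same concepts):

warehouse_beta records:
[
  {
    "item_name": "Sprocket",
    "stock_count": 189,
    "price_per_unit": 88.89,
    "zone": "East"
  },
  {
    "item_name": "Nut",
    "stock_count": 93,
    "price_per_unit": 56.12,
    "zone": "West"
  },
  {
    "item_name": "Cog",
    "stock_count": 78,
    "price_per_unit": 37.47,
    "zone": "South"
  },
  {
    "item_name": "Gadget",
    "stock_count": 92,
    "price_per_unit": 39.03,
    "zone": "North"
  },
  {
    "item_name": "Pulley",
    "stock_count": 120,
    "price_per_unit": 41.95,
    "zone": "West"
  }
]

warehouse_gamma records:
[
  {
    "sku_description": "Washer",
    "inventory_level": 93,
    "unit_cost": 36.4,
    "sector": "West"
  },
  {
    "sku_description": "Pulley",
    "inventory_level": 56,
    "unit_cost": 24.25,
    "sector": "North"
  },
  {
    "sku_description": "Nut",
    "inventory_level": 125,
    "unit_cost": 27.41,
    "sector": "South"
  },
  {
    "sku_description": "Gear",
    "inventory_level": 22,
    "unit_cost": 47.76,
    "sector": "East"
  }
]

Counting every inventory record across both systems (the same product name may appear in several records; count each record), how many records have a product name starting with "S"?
1

Schema mapping: "item_name" (warehouse_beta) = "sku_description" (warehouse_gamma) = product name

Records with product name starting with "S" in warehouse_beta: 1
Records with product name starting with "S" in warehouse_gamma: 0

Total: 1 + 0 = 1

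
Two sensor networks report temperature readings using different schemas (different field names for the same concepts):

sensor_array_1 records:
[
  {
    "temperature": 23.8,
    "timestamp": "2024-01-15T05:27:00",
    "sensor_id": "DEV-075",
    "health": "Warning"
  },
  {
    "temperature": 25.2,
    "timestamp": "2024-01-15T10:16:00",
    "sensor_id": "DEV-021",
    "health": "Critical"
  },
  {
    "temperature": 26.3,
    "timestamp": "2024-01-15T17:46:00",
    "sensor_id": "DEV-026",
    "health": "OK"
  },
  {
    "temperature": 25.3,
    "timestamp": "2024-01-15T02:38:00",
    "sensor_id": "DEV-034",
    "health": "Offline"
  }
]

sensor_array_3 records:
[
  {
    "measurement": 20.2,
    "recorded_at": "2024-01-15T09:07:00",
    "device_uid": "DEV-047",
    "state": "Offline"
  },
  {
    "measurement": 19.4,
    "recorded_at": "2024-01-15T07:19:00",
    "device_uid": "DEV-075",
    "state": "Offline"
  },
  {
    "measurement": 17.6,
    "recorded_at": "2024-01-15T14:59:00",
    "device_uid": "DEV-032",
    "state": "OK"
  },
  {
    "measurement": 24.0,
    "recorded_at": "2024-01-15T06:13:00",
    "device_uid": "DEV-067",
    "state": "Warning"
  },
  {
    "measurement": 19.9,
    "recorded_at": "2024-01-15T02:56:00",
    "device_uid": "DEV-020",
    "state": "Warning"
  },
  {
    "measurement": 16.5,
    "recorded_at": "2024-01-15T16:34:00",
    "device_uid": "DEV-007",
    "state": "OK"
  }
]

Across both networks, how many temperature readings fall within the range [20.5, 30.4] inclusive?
5

Schema mapping: "temperature" (sensor_array_1) = "measurement" (sensor_array_3) = temperature

Readings in [20.5, 30.4] from sensor_array_1: 4
Readings in [20.5, 30.4] from sensor_array_3: 1

Total count: 4 + 1 = 5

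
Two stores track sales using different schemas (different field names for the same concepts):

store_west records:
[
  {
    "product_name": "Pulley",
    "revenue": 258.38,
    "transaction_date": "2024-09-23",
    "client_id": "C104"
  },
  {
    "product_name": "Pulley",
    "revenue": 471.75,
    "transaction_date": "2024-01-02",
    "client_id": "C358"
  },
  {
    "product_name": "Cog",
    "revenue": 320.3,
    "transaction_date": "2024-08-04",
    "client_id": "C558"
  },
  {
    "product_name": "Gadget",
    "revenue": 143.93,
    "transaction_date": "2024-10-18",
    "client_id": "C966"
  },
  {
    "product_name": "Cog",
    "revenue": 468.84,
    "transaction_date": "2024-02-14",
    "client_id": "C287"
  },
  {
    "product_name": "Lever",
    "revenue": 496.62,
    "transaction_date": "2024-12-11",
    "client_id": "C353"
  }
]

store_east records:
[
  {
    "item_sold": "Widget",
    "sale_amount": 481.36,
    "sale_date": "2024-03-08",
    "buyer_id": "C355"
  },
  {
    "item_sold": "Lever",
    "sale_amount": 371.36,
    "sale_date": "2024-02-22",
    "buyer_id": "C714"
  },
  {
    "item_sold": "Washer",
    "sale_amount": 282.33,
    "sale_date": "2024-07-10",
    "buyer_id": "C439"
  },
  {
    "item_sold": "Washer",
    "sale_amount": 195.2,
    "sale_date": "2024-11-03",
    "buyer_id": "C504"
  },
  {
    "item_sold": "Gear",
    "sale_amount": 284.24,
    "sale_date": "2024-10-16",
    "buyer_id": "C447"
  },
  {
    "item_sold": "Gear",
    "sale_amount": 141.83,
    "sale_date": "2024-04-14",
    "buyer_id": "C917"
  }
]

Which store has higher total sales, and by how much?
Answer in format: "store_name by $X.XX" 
store_west by $403.50

Schema mapping: "revenue" (store_west) = "sale_amount" (store_east) = sale amount

Total for store_west: 2159.82
Total for store_east: 1756.32

Difference: |2159.82 - 1756.32| = 403.50
store_west has higher sales by $403.50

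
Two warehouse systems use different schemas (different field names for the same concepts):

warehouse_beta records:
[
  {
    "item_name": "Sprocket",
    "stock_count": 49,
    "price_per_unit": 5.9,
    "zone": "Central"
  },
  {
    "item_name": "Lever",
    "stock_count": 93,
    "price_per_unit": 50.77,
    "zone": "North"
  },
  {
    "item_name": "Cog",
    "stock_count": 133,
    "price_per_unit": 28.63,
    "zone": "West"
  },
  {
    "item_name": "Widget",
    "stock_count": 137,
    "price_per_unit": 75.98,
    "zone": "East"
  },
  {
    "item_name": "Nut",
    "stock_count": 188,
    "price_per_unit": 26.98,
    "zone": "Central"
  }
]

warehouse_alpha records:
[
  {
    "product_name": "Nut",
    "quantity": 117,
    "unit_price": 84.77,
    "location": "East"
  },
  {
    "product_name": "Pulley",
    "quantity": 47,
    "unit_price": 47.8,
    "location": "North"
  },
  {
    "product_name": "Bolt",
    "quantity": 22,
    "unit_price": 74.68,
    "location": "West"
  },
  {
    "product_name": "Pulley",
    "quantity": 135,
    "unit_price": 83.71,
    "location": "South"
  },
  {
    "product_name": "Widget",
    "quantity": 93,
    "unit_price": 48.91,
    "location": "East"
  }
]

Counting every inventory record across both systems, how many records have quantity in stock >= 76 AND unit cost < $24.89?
0

Schema mappings:
- "stock_count" (warehouse_beta) = "quantity" (warehouse_alpha) = quantity
- "price_per_unit" (warehouse_beta) = "unit_price" (warehouse_alpha) = unit cost

Records meeting both conditions in warehouse_beta: 0
Records meeting both conditions in warehouse_alpha: 0

Total: 0 + 0 = 0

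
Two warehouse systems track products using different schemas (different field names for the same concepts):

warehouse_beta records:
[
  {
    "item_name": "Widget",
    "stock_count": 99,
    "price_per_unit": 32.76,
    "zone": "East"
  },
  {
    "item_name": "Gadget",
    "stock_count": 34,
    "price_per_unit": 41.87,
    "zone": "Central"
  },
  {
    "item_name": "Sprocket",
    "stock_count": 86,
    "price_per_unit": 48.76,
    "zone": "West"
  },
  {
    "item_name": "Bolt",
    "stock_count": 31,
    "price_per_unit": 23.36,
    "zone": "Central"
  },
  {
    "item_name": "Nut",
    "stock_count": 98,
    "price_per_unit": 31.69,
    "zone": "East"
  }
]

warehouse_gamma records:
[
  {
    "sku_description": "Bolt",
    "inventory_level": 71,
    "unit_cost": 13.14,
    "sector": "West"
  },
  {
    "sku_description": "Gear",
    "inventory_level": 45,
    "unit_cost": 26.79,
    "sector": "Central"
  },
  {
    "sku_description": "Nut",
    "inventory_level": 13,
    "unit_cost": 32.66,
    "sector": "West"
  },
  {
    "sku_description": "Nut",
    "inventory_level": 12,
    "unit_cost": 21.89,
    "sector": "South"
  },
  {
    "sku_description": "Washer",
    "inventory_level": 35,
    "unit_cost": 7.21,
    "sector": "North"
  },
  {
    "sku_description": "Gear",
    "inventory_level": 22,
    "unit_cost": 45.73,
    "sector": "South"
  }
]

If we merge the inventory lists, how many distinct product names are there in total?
7

Schema mapping: "item_name" (warehouse_beta) = "sku_description" (warehouse_gamma) = product name

Products in warehouse_beta: ['Bolt', 'Gadget', 'Nut', 'Sprocket', 'Widget']
Products in warehouse_gamma: ['Bolt', 'Gear', 'Nut', 'Washer']

Union (unique products): ['Bolt', 'Gadget', 'Gear', 'Nut', 'Sprocket', 'Washer', 'Widget']
Count: 7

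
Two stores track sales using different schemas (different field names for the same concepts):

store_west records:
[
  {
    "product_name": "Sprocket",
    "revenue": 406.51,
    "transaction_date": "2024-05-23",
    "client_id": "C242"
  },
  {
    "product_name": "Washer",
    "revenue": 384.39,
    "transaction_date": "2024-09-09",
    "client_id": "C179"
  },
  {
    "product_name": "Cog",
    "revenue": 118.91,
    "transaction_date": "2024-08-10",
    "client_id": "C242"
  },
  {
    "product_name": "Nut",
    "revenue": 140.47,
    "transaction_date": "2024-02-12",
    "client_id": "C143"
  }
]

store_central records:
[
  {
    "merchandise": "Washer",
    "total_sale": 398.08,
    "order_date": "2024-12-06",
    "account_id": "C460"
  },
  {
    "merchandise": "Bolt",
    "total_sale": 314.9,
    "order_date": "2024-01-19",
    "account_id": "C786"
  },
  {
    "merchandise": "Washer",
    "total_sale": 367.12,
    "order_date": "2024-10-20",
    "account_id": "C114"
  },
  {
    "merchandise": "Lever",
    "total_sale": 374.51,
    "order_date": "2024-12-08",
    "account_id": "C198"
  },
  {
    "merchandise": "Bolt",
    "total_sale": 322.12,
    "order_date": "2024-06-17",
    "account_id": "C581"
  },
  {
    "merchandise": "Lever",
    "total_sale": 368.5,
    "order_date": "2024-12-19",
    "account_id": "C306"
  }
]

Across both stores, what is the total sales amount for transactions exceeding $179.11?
2936.13

Schema mapping: "revenue" (store_west) = "total_sale" (store_central) = sale amount

Sum of sales > $179.11 in store_west: 790.9
Sum of sales > $179.11 in store_central: 2145.23

Total: 790.9 + 2145.23 = 2936.13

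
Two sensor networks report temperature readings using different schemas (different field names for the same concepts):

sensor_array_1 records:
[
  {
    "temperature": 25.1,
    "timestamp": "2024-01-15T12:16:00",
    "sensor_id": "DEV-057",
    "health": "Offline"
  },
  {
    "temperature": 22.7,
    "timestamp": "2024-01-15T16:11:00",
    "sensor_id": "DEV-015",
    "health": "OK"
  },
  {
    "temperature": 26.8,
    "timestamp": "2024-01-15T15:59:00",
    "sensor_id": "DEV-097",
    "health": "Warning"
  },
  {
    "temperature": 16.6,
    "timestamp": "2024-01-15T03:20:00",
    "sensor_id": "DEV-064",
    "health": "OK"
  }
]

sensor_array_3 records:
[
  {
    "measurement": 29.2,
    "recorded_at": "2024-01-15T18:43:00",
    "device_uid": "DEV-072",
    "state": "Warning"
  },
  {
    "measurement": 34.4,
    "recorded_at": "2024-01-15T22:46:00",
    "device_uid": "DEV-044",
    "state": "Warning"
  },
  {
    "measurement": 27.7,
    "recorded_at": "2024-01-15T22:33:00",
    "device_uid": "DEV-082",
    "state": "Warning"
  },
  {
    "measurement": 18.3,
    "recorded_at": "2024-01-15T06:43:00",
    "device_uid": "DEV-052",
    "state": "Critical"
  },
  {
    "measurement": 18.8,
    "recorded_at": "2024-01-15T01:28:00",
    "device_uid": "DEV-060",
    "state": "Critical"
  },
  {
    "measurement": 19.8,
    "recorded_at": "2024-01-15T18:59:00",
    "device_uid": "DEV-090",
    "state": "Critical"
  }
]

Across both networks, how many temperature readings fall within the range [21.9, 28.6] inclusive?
4

Schema mapping: "temperature" (sensor_array_1) = "measurement" (sensor_array_3) = temperature

Readings in [21.9, 28.6] from sensor_array_1: 3
Readings in [21.9, 28.6] from sensor_array_3: 1

Total count: 3 + 1 = 4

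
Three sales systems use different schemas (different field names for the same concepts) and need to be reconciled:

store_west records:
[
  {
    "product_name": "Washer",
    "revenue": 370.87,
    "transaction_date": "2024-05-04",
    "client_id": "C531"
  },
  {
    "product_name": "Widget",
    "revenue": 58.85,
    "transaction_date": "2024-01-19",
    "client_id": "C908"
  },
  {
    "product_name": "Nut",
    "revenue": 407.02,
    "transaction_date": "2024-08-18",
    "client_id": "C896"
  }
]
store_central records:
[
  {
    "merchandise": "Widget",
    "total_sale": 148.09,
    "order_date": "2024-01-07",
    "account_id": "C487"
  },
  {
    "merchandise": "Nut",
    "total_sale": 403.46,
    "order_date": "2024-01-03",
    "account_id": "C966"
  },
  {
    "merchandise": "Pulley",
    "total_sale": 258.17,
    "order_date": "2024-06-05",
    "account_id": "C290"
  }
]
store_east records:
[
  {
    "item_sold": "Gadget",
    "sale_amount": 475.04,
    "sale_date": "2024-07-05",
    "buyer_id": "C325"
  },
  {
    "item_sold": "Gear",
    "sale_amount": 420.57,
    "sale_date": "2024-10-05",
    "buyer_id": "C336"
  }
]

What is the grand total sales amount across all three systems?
2542.07

Schema reconciliation - all amount fields map to sale amount:

store_west (revenue): 836.74
store_central (total_sale): 809.72
store_east (sale_amount): 895.61

Grand total: 2542.07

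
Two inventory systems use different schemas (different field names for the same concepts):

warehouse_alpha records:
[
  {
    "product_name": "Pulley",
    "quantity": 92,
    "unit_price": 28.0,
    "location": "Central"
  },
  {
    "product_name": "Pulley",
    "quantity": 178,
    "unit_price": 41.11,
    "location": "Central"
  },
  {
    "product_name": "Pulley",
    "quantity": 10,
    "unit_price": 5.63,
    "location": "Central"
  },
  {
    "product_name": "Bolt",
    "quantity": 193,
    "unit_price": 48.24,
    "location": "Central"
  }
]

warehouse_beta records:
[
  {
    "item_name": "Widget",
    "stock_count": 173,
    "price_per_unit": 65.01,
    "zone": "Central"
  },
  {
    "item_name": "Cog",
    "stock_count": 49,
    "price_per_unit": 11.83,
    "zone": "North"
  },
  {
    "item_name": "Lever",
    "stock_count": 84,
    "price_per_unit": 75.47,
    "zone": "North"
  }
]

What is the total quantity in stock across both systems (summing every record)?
779

To reconcile these schemas, identify the field holding the quantity in stock in each system:
1. In warehouse_alpha it is "quantity"
2. In warehouse_beta it is "stock_count"

From warehouse_alpha: 92 + 178 + 10 + 193 = 473
From warehouse_beta: 173 + 49 + 84 = 306

Total: 473 + 306 = 779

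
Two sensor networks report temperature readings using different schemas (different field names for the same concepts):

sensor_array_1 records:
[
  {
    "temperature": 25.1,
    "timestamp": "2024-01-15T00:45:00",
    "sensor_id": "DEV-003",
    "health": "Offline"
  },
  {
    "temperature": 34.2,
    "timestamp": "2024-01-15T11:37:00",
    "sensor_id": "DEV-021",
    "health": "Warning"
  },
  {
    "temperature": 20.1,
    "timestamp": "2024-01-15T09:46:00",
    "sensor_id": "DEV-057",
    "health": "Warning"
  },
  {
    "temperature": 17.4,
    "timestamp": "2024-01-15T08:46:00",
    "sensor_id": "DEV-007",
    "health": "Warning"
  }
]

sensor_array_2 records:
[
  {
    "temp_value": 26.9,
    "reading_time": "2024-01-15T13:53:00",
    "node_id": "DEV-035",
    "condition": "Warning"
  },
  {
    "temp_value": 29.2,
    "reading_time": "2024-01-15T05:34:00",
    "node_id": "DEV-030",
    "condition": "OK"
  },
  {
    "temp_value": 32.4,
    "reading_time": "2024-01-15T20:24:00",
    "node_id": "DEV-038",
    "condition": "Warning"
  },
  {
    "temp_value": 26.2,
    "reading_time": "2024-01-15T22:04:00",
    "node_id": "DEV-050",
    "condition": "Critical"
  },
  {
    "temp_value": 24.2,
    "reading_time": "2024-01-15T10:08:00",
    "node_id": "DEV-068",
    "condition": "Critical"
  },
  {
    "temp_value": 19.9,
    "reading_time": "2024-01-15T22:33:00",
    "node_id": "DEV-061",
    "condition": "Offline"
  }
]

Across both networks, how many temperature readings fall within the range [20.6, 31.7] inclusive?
5

Schema mapping: "temperature" (sensor_array_1) = "temp_value" (sensor_array_2) = temperature

Readings in [20.6, 31.7] from sensor_array_1: 1
Readings in [20.6, 31.7] from sensor_array_2: 4

Total count: 1 + 4 = 5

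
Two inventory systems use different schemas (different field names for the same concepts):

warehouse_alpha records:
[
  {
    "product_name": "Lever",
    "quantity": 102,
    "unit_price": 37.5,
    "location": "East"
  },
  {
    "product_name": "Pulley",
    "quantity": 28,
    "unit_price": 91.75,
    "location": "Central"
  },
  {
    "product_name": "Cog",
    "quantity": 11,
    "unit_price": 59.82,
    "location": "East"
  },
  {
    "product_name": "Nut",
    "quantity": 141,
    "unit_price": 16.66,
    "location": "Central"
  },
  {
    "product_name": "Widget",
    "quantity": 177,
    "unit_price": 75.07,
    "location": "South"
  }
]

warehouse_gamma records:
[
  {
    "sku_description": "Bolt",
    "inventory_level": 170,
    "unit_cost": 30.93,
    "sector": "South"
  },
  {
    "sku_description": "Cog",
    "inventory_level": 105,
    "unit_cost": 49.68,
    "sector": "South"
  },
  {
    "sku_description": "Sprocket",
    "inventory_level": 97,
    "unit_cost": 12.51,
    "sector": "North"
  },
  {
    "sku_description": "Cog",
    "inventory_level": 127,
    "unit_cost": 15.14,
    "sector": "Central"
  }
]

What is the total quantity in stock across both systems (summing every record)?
958

To reconcile these schemas, identify the field holding the quantity in stock in each system:
1. In warehouse_alpha it is "quantity"
2. In warehouse_gamma it is "inventory_level"

From warehouse_alpha: 102 + 28 + 11 + 141 + 177 = 459
From warehouse_gamma: 170 + 105 + 97 + 127 = 499

Total: 459 + 499 = 958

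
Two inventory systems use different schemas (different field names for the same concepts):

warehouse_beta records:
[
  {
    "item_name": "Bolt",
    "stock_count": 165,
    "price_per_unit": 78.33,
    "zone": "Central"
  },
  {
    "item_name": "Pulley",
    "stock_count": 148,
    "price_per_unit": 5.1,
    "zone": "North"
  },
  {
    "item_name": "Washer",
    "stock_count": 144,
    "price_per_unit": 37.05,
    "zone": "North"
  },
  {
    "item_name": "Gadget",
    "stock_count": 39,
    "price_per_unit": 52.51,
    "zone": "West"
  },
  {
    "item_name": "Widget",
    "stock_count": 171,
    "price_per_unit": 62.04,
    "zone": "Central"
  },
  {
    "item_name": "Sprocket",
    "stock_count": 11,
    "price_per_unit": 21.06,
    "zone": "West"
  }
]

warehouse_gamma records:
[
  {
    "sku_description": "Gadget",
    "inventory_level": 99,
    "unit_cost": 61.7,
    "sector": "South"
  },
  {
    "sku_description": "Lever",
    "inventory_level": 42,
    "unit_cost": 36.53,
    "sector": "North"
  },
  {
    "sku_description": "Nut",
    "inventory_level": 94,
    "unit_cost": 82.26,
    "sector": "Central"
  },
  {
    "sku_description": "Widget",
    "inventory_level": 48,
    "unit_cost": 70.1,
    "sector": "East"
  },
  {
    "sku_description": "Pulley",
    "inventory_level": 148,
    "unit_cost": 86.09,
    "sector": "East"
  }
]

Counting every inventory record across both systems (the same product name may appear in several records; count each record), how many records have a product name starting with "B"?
1

Schema mapping: "item_name" (warehouse_beta) = "sku_description" (warehouse_gamma) = product name

Records with product name starting with "B" in warehouse_beta: 1
Records with product name starting with "B" in warehouse_gamma: 0

Total: 1 + 0 = 1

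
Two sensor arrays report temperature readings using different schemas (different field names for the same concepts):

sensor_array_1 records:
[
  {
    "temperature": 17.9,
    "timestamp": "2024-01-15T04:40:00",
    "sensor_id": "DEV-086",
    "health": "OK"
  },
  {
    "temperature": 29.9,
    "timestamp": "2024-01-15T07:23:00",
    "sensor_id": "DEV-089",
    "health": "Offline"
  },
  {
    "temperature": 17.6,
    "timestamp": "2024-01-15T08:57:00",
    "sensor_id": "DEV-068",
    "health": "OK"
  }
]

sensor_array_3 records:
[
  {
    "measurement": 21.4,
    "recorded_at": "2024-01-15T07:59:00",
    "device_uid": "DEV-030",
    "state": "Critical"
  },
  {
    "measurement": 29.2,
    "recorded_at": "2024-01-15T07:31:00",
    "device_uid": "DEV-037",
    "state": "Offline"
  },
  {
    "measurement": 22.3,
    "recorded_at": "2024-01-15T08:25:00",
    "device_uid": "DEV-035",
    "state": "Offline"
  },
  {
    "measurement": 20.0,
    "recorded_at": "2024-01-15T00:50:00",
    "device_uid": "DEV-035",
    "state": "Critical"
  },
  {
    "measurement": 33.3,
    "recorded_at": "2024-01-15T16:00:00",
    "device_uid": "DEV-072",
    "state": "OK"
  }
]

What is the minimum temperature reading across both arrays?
17.6

Schema mapping: "temperature" (sensor_array_1) = "measurement" (sensor_array_3) = temperature reading

Minimum in sensor_array_1: 17.6
Minimum in sensor_array_3: 20.0

Overall minimum: min(17.6, 20.0) = 17.6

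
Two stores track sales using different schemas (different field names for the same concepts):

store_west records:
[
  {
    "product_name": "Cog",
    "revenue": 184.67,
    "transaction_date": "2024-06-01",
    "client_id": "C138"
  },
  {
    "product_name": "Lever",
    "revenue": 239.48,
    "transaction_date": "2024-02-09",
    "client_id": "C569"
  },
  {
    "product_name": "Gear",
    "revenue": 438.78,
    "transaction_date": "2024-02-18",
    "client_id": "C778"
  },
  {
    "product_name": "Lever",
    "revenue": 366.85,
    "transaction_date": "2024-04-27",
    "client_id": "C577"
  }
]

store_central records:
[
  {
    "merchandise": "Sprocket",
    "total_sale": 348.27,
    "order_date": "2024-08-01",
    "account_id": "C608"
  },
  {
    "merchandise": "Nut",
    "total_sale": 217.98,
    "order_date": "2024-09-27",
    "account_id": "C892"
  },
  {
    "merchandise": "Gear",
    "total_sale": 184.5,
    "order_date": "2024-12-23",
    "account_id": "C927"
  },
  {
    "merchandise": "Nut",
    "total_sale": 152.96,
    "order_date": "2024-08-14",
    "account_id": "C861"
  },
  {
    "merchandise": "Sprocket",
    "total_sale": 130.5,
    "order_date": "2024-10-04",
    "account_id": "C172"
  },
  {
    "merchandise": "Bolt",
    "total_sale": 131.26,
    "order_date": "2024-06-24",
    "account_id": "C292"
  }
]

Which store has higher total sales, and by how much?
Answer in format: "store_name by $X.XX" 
store_west by $64.31

Schema mapping: "revenue" (store_west) = "total_sale" (store_central) = sale amount

Total for store_west: 1229.78
Total for store_central: 1165.47

Difference: |1229.78 - 1165.47| = 64.31
store_west has higher sales by $64.31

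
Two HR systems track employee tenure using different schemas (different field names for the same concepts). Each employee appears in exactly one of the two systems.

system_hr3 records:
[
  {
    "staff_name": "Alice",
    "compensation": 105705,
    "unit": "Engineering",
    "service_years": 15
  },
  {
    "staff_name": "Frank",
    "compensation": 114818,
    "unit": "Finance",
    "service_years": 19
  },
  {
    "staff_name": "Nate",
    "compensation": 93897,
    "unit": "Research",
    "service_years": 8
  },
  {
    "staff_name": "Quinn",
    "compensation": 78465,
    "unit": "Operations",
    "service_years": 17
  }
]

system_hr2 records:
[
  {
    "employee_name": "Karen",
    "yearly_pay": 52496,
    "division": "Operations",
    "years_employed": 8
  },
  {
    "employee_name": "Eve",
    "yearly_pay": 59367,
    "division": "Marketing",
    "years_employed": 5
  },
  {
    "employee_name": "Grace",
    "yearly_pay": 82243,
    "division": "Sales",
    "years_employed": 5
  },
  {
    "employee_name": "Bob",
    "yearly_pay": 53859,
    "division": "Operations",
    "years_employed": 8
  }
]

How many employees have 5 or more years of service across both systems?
8

Reconcile schemas: "service_years" (system_hr3) = "years_employed" (system_hr2) = years of service

From system_hr3: 4 employees with >= 5 years
From system_hr2: 4 employees with >= 5 years

Total: 4 + 4 = 8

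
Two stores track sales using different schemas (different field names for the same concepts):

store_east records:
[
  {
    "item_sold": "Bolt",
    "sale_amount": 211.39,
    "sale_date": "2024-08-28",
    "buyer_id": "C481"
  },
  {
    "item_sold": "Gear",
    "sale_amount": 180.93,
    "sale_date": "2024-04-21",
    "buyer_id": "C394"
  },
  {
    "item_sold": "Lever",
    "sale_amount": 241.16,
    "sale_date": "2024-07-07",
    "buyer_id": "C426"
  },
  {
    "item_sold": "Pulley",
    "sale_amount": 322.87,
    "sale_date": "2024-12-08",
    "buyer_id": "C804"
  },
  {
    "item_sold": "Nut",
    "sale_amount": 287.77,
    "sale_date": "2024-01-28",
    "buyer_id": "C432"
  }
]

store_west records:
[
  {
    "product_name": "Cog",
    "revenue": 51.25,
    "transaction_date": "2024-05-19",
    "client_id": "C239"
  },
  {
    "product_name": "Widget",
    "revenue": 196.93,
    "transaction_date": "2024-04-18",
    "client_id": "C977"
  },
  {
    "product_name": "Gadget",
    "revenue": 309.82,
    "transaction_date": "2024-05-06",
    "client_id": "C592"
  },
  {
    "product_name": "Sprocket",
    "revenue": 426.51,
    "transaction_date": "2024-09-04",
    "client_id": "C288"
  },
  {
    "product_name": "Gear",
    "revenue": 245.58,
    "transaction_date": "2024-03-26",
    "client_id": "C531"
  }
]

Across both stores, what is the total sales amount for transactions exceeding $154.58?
2422.96

Schema mapping: "sale_amount" (store_east) = "revenue" (store_west) = sale amount

Sum of sales > $154.58 in store_east: 1244.12
Sum of sales > $154.58 in store_west: 1178.84

Total: 1244.12 + 1178.84 = 2422.96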